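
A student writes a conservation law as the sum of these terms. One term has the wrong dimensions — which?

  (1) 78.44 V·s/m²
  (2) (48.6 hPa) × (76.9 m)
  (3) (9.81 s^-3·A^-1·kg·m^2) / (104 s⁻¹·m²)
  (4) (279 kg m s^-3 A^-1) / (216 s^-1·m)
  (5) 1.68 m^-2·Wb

Reduce each to base SI dimensions:
  (1) V·s·m⁻² = J·C⁻¹·s·m⁻² = kg·s⁻²·A⁻¹
  (2) [kg·m⁻¹·s⁻²] · [m] = kg·s⁻²
  (3) [kg·m²·s⁻³·A⁻¹] / [m²·s⁻¹] = kg·s⁻²·A⁻¹
  (4) [kg·m·s⁻³·A⁻¹] / [m·s⁻¹] = kg·s⁻²·A⁻¹
  (5) Wb·m⁻² = V·s·m⁻² = kg·s⁻²·A⁻¹
All reduce to kg·s⁻²·A⁻¹ except (2), which is kg·s⁻².

(2)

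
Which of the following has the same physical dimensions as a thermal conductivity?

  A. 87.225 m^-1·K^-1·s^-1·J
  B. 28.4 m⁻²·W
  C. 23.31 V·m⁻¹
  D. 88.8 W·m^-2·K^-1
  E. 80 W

Reference: [thermal conductivity] = kg·m·s⁻³·K⁻¹.
Each option:
  A. J·s⁻¹·m⁻¹·K⁻¹ = N·m·s⁻¹·m⁻¹·K⁻¹ = kg·m·s⁻³·K⁻¹  ← same
  B. W·m⁻² = J·s⁻¹·m⁻² = kg·s⁻³
  C. V·m⁻¹ = J·C⁻¹·m⁻¹ = kg·m·s⁻³·A⁻¹
  D. W·m⁻²·K⁻¹ = J·s⁻¹·m⁻²·K⁻¹ = kg·s⁻³·K⁻¹
  E. W = J·s⁻¹ = kg·m²·s⁻³
Only A. matches kg·m·s⁻³·K⁻¹.

A.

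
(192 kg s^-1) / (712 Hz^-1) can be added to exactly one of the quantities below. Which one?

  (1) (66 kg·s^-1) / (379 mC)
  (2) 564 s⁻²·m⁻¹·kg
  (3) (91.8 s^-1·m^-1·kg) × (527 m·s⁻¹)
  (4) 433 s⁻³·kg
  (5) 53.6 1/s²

(3)

Reference: [kg·s⁻¹] / [s] = kg·s⁻².
Each option:
  (1) [kg·s⁻¹] / [s·A] = kg·s⁻²·A⁻¹
  (2) kg·m⁻¹·s⁻²
  (3) [kg·m⁻¹·s⁻¹] · [m·s⁻¹] = kg·s⁻²  ← same
  (4) kg·s⁻³
  (5) s⁻²
Only (3) matches kg·s⁻².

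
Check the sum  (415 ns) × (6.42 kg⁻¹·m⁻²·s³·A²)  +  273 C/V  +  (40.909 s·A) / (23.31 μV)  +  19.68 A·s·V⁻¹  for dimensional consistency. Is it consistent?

Reduce each to base SI dimensions:
  (415 ns) × (6.42 kg⁻¹·m⁻²·s³·A²):  [s] · [kg⁻¹·m⁻²·s³·A²] = kg⁻¹·m⁻²·s⁴·A²
  273 C/V:  C·V⁻¹ = s·A·(J·C⁻¹)⁻¹ = kg⁻¹·m⁻²·s⁴·A²
  (40.909 s·A) / (23.31 μV):  [s·A] / [kg·m²·s⁻³·A⁻¹] = kg⁻¹·m⁻²·s⁴·A²
  19.68 A·s·V⁻¹:  A·s·V⁻¹ = A·s·(J·C⁻¹)⁻¹ = kg⁻¹·m⁻²·s⁴·A²
Every term reduces to kg⁻¹·m⁻²·s⁴·A².

Yes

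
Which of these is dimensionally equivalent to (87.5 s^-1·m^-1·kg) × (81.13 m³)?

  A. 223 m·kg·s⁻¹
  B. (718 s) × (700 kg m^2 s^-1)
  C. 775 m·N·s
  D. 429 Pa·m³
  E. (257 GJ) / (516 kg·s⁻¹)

C.

Reference: [kg·m⁻¹·s⁻¹] · [m³] = kg·m²·s⁻¹.
Each option:
  A. kg·m·s⁻¹
  B. [s] · [kg·m²·s⁻¹] = kg·m²
  C. N·m·s = kg·m·s⁻²·m·s = kg·m²·s⁻¹  ← same
  D. Pa·m³ = N·m⁻²·m³ = kg·m²·s⁻²
  E. [kg·m²·s⁻²] / [kg·s⁻¹] = m²·s⁻¹
Only C. matches kg·m²·s⁻¹.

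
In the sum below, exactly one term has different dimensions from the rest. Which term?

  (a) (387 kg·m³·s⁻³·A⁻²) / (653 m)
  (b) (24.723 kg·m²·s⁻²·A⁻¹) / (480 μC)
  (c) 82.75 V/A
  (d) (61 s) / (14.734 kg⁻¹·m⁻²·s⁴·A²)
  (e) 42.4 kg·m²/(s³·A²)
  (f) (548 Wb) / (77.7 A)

Expand each in SI base units:
  (a) [kg·m³·s⁻³·A⁻²] / [m] = kg·m²·s⁻³·A⁻²
  (b) [kg·m²·s⁻²·A⁻¹] / [s·A] = kg·m²·s⁻³·A⁻²
  (c) V·A⁻¹ = J·C⁻¹·A⁻¹ = kg·m²·s⁻³·A⁻²
  (d) [s] / [kg⁻¹·m⁻²·s⁴·A²] = kg·m²·s⁻³·A⁻²
  (e) kg·m²·s⁻³·A⁻²
  (f) [kg·m²·s⁻²·A⁻¹] / [A] = kg·m²·s⁻²·A⁻²
All reduce to kg·m²·s⁻³·A⁻² except (f), which is kg·m²·s⁻²·A⁻².

(f)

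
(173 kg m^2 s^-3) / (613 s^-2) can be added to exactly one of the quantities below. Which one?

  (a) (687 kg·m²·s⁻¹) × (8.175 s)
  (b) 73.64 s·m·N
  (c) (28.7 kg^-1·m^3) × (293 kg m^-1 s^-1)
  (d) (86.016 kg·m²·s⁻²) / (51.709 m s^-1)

Reference: [kg·m²·s⁻³] / [s⁻²] = kg·m²·s⁻¹.
Each option:
  (a) [kg·m²·s⁻¹] · [s] = kg·m²
  (b) N·m·s = kg·m·s⁻²·m·s = kg·m²·s⁻¹  ← same
  (c) [kg⁻¹·m³] · [kg·m⁻¹·s⁻¹] = m²·s⁻¹
  (d) [kg·m²·s⁻²] / [m·s⁻¹] = kg·m·s⁻¹
Only (b) matches kg·m²·s⁻¹.

(b)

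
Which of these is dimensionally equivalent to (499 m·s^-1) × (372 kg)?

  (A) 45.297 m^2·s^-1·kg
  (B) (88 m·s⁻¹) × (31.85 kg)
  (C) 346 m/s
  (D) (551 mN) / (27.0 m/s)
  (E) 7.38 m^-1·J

Reference: [m·s⁻¹] · [kg] = kg·m·s⁻¹.
Each option:
  (A) kg·m²·s⁻¹
  (B) [m·s⁻¹] · [kg] = kg·m·s⁻¹  ← same
  (C) m·s⁻¹
  (D) [kg·m·s⁻²] / [m·s⁻¹] = kg·s⁻¹
  (E) J·m⁻¹ = N·m·m⁻¹ = kg·m·s⁻²
Only (B) matches kg·m·s⁻¹.

(B)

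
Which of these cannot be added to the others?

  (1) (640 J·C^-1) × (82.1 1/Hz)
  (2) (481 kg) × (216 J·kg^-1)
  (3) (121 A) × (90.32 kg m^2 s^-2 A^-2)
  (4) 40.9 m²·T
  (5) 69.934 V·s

Dimensions:
  (1) [kg·m²·s⁻³·A⁻¹] · [s] = kg·m²·s⁻²·A⁻¹
  (2) [kg] · [m²·s⁻²] = kg·m²·s⁻²
  (3) [A] · [kg·m²·s⁻²·A⁻²] = kg·m²·s⁻²·A⁻¹
  (4) T·m² = Wb·m⁻²·m² = kg·m²·s⁻²·A⁻¹
  (5) V·s = J·C⁻¹·s = kg·m²·s⁻²·A⁻¹
All reduce to kg·m²·s⁻²·A⁻¹ except (2), which is kg·m²·s⁻².

(2)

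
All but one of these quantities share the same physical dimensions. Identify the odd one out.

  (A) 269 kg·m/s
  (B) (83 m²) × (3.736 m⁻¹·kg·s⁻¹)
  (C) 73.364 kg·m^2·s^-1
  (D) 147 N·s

Work out the base dimensions of each:
  (A) kg·m·s⁻¹
  (B) [m²] · [kg·m⁻¹·s⁻¹] = kg·m·s⁻¹
  (C) kg·m²·s⁻¹
  (D) N·s = kg·m·s⁻²·s = kg·m·s⁻¹
All reduce to kg·m·s⁻¹ except (C), which is kg·m²·s⁻¹.

(C)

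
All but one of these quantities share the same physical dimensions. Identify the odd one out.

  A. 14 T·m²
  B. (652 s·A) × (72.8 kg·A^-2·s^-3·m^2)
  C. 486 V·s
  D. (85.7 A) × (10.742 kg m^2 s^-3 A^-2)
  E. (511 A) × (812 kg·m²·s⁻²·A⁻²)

Expand each in SI base units:
  A. T·m² = Wb·m⁻²·m² = kg·m²·s⁻²·A⁻¹
  B. [s·A] · [kg·m²·s⁻³·A⁻²] = kg·m²·s⁻²·A⁻¹
  C. V·s = J·C⁻¹·s = kg·m²·s⁻²·A⁻¹
  D. [A] · [kg·m²·s⁻³·A⁻²] = kg·m²·s⁻³·A⁻¹
  E. [A] · [kg·m²·s⁻²·A⁻²] = kg·m²·s⁻²·A⁻¹
All reduce to kg·m²·s⁻²·A⁻¹ except D., which is kg·m²·s⁻³·A⁻¹.

D.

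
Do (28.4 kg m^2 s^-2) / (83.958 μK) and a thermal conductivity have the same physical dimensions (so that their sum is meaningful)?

In SI base units:
  (28.4 kg m^2 s^-2) / (83.958 μK):  [kg·m²·s⁻²] / [K] = kg·m²·s⁻²·K⁻¹
  a thermal conductivity:  [thermal conductivity] = kg·m·s⁻³·K⁻¹
kg·m²·s⁻²·K⁻¹ ≠ kg·m·s⁻³·K⁻¹, so they cannot be added.

No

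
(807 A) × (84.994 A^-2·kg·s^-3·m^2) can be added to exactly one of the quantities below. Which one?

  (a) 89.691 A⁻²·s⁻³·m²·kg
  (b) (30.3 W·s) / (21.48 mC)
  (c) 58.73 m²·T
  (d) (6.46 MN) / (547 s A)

Reference: [A] · [kg·m²·s⁻³·A⁻²] = kg·m²·s⁻³·A⁻¹.
Each option:
  (a) kg·m²·s⁻³·A⁻²
  (b) [kg·m²·s⁻²] / [s·A] = kg·m²·s⁻³·A⁻¹  ← same
  (c) T·m² = Wb·m⁻²·m² = kg·m²·s⁻²·A⁻¹
  (d) [kg·m·s⁻²] / [s·A] = kg·m·s⁻³·A⁻¹
Only (b) matches kg·m²·s⁻³·A⁻¹.

(b)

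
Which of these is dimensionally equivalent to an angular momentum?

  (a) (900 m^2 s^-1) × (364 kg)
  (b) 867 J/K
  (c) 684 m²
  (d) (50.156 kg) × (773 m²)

Reference: [angular momentum] = kg·m²·s⁻¹.
Each option:
  (a) [m²·s⁻¹] · [kg] = kg·m²·s⁻¹  ← same
  (b) J·K⁻¹ = N·m·K⁻¹ = kg·m²·s⁻²·K⁻¹
  (c) m²
  (d) [kg] · [m²] = kg·m²
Only (a) matches kg·m²·s⁻¹.

(a)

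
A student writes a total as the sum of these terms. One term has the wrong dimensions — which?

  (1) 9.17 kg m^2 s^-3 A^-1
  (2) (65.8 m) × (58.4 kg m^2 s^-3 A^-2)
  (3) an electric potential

(2)

Reduce each to base SI dimensions:
  (1) kg·m²·s⁻³·A⁻¹
  (2) [m] · [kg·m²·s⁻³·A⁻²] = kg·m³·s⁻³·A⁻²
  (3) [electric potential] = kg·m²·s⁻³·A⁻¹
All reduce to kg·m²·s⁻³·A⁻¹ except (2), which is kg·m³·s⁻³·A⁻².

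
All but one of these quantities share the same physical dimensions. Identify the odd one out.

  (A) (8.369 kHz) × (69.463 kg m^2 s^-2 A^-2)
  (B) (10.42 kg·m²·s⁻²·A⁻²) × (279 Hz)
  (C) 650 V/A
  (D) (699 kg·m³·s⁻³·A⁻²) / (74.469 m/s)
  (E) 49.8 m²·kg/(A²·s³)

In SI base units:
  (A) [s⁻¹] · [kg·m²·s⁻²·A⁻²] = kg·m²·s⁻³·A⁻²
  (B) [kg·m²·s⁻²·A⁻²] · [s⁻¹] = kg·m²·s⁻³·A⁻²
  (C) V·A⁻¹ = J·C⁻¹·A⁻¹ = kg·m²·s⁻³·A⁻²
  (D) [kg·m³·s⁻³·A⁻²] / [m·s⁻¹] = kg·m²·s⁻²·A⁻²
  (E) kg·m²·s⁻³·A⁻²
All reduce to kg·m²·s⁻³·A⁻² except (D), which is kg·m²·s⁻²·A⁻².

(D)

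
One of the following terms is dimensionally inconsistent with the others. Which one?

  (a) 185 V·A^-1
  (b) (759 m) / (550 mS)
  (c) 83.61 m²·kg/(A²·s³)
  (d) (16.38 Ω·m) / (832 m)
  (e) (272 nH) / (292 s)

(b)

Work out the base dimensions of each:
  (a) V·A⁻¹ = J·C⁻¹·A⁻¹ = kg·m²·s⁻³·A⁻²
  (b) [m] / [kg⁻¹·m⁻²·s³·A²] = kg·m³·s⁻³·A⁻²
  (c) kg·m²·s⁻³·A⁻²
  (d) [kg·m³·s⁻³·A⁻²] / [m] = kg·m²·s⁻³·A⁻²
  (e) [kg·m²·s⁻²·A⁻²] / [s] = kg·m²·s⁻³·A⁻²
All reduce to kg·m²·s⁻³·A⁻² except (b), which is kg·m³·s⁻³·A⁻².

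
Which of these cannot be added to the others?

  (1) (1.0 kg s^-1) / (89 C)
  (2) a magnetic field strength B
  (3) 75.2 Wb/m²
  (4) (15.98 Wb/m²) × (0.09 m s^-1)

(4)

Reduce each to base SI dimensions:
  (1) [kg·s⁻¹] / [s·A] = kg·s⁻²·A⁻¹
  (2) [magnetic field strength B] = kg·s⁻²·A⁻¹
  (3) Wb·m⁻² = V·s·m⁻² = kg·s⁻²·A⁻¹
  (4) [kg·s⁻²·A⁻¹] · [m·s⁻¹] = kg·m·s⁻³·A⁻¹
All reduce to kg·s⁻²·A⁻¹ except (4), which is kg·m·s⁻³·A⁻¹.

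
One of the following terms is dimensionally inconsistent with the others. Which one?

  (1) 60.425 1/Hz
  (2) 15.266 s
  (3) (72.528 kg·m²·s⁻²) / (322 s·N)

Expand each in SI base units:
  (1) Hz⁻¹ = (s⁻¹)⁻¹ = s
  (2) s
  (3) [kg·m²·s⁻²] / [kg·m·s⁻¹] = m·s⁻¹
All reduce to s except (3), which is m·s⁻¹.

(3)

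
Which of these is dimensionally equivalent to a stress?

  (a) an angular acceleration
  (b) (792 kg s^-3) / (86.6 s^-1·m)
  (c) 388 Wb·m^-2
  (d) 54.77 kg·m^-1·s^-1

(b)

Reference: [stress] = kg·m⁻¹·s⁻².
Each option:
  (a) [angular acceleration] = s⁻²
  (b) [kg·s⁻³] / [m·s⁻¹] = kg·m⁻¹·s⁻²  ← same
  (c) Wb·m⁻² = V·s·m⁻² = kg·s⁻²·A⁻¹
  (d) kg·m⁻¹·s⁻¹
Only (b) matches kg·m⁻¹·s⁻².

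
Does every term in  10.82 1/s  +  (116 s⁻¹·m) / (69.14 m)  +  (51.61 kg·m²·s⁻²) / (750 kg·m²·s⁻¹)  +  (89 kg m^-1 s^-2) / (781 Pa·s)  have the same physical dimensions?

Yes

In SI base units:
  10.82 1/s:  s⁻¹
  (116 s⁻¹·m) / (69.14 m):  [m·s⁻¹] / [m] = s⁻¹
  (51.61 kg·m²·s⁻²) / (750 kg·m²·s⁻¹):  [kg·m²·s⁻²] / [kg·m²·s⁻¹] = s⁻¹
  (89 kg m^-1 s^-2) / (781 Pa·s):  [kg·m⁻¹·s⁻²] / [kg·m⁻¹·s⁻¹] = s⁻¹
Every term reduces to s⁻¹.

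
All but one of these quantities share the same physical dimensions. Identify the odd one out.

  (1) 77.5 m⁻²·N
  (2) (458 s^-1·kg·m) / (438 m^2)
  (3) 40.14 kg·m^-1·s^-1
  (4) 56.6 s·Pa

Expand each in SI base units:
  (1) N·m⁻² = kg·m·s⁻²·m⁻² = kg·m⁻¹·s⁻²
  (2) [kg·m·s⁻¹] / [m²] = kg·m⁻¹·s⁻¹
  (3) kg·m⁻¹·s⁻¹
  (4) Pa·s = N·m⁻²·s = kg·m⁻¹·s⁻¹
All reduce to kg·m⁻¹·s⁻¹ except (1), which is kg·m⁻¹·s⁻².

(1)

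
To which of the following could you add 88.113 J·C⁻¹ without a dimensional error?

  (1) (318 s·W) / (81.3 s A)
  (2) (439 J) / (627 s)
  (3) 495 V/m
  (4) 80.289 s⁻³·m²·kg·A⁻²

Reference: J·C⁻¹ = N·m·(s·A)⁻¹ = kg·m²·s⁻³·A⁻¹.
Each option:
  (1) [kg·m²·s⁻²] / [s·A] = kg·m²·s⁻³·A⁻¹  ← same
  (2) [kg·m²·s⁻²] / [s] = kg·m²·s⁻³
  (3) V·m⁻¹ = J·C⁻¹·m⁻¹ = kg·m·s⁻³·A⁻¹
  (4) kg·m²·s⁻³·A⁻²
Only (1) matches kg·m²·s⁻³·A⁻¹.

(1)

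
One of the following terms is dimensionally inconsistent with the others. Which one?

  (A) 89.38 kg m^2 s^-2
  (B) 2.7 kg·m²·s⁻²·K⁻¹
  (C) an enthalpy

(B)

Work out the base dimensions of each:
  (A) kg·m²·s⁻²
  (B) kg·m²·s⁻²·K⁻¹
  (C) [enthalpy] = kg·m²·s⁻²
All reduce to kg·m²·s⁻² except (B), which is kg·m²·s⁻²·K⁻¹.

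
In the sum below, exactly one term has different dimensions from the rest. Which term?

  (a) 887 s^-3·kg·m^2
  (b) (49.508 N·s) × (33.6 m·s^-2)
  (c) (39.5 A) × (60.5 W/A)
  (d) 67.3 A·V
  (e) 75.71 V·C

Reduce each to base SI dimensions:
  (a) kg·m²·s⁻³
  (b) [kg·m·s⁻¹] · [m·s⁻²] = kg·m²·s⁻³
  (c) [A] · [kg·m²·s⁻³·A⁻¹] = kg·m²·s⁻³
  (d) V·A = J·C⁻¹·A = kg·m²·s⁻³
  (e) C·V = s·A·J·C⁻¹ = kg·m²·s⁻²
All reduce to kg·m²·s⁻³ except (e), which is kg·m²·s⁻².

(e)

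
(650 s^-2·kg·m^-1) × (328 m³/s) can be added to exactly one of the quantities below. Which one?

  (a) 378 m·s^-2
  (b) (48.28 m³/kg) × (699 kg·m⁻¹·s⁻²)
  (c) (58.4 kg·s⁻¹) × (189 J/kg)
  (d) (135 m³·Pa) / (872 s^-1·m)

(c)

Reference: [kg·m⁻¹·s⁻²] · [m³·s⁻¹] = kg·m²·s⁻³.
Each option:
  (a) m·s⁻²
  (b) [kg⁻¹·m³] · [kg·m⁻¹·s⁻²] = m²·s⁻²
  (c) [kg·s⁻¹] · [m²·s⁻²] = kg·m²·s⁻³  ← same
  (d) [kg·m²·s⁻²] / [m·s⁻¹] = kg·m·s⁻¹
Only (c) matches kg·m²·s⁻³.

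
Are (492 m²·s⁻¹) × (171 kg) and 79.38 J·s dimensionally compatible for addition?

Yes

In SI base units:
  (492 m²·s⁻¹) × (171 kg):  [m²·s⁻¹] · [kg] = kg·m²·s⁻¹
  79.38 J·s:  J·s = N·m·s = kg·m²·s⁻¹
Both are kg·m²·s⁻¹, so they have the same dimensions and can be added.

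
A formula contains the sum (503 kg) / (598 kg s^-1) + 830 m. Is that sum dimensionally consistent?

In SI base units:
  (503 kg) / (598 kg s^-1):  [kg] / [kg·s⁻¹] = s
  830 m:  m
s ≠ m, so they cannot be added.

No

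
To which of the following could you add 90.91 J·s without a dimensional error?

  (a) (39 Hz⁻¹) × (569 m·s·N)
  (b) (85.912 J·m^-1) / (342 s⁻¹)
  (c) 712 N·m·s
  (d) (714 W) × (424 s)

Reference: J·s = N·m·s = kg·m²·s⁻¹.
Each option:
  (a) [s] · [kg·m²·s⁻¹] = kg·m²
  (b) [kg·m·s⁻²] / [s⁻¹] = kg·m·s⁻¹
  (c) N·m·s = kg·m·s⁻²·m·s = kg·m²·s⁻¹  ← same
  (d) [kg·m²·s⁻³] · [s] = kg·m²·s⁻²
Only (c) matches kg·m²·s⁻¹.

(c)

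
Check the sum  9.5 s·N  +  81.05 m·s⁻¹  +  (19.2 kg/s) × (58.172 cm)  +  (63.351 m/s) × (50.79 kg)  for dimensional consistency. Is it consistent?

No

Expand each in SI base units:
  9.5 s·N:  N·s = kg·m·s⁻²·s = kg·m·s⁻¹
  81.05 m·s⁻¹:  m·s⁻¹
  (19.2 kg/s) × (58.172 cm):  [kg·s⁻¹] · [m] = kg·m·s⁻¹
  (63.351 m/s) × (50.79 kg):  [m·s⁻¹] · [kg] = kg·m·s⁻¹
The terms do not share a single dimension (kg·m·s⁻¹ vs m·s⁻¹).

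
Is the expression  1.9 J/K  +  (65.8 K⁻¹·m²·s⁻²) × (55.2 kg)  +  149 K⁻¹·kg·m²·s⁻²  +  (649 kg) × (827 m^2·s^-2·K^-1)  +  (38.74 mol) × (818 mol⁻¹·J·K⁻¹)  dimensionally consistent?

Yes

Dimensions:
  1.9 J/K:  J·K⁻¹ = N·m·K⁻¹ = kg·m²·s⁻²·K⁻¹
  (65.8 K⁻¹·m²·s⁻²) × (55.2 kg):  [m²·s⁻²·K⁻¹] · [kg] = kg·m²·s⁻²·K⁻¹
  149 K⁻¹·kg·m²·s⁻²:  kg·m²·s⁻²·K⁻¹
  (649 kg) × (827 m^2·s^-2·K^-1):  [kg] · [m²·s⁻²·K⁻¹] = kg·m²·s⁻²·K⁻¹
  (38.74 mol) × (818 mol⁻¹·J·K⁻¹):  [mol] · [kg·m²·s⁻²·K⁻¹·mol⁻¹] = kg·m²·s⁻²·K⁻¹
Every term reduces to kg·m²·s⁻²·K⁻¹.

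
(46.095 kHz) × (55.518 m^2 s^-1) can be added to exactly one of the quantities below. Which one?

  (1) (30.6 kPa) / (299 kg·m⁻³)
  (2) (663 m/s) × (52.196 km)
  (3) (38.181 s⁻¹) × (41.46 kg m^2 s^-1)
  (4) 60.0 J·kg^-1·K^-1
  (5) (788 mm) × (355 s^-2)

Reference: [s⁻¹] · [m²·s⁻¹] = m²·s⁻².
Each option:
  (1) [kg·m⁻¹·s⁻²] / [kg·m⁻³] = m²·s⁻²  ← same
  (2) [m·s⁻¹] · [m] = m²·s⁻¹
  (3) [s⁻¹] · [kg·m²·s⁻¹] = kg·m²·s⁻²
  (4) J·kg⁻¹·K⁻¹ = N·m·kg⁻¹·K⁻¹ = m²·s⁻²·K⁻¹
  (5) [m] · [s⁻²] = m·s⁻²
Only (1) matches m²·s⁻².

(1)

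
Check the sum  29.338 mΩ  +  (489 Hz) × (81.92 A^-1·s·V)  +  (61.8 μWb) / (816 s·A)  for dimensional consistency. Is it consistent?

Reduce each to base SI dimensions:
  29.338 mΩ:  Ω = V·A⁻¹ = kg·m²·s⁻³·A⁻²
  (489 Hz) × (81.92 A^-1·s·V):  [s⁻¹] · [kg·m²·s⁻²·A⁻²] = kg·m²·s⁻³·A⁻²
  (61.8 μWb) / (816 s·A):  [kg·m²·s⁻²·A⁻¹] / [s·A] = kg·m²·s⁻³·A⁻²
Every term reduces to kg·m²·s⁻³·A⁻².

Yes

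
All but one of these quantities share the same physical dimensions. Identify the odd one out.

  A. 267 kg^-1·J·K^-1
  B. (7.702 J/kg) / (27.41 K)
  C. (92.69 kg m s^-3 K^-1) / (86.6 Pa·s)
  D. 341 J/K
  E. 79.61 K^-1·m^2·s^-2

Work out the base dimensions of each:
  A. J·kg⁻¹·K⁻¹ = N·m·kg⁻¹·K⁻¹ = m²·s⁻²·K⁻¹
  B. [m²·s⁻²] / [K] = m²·s⁻²·K⁻¹
  C. [kg·m·s⁻³·K⁻¹] / [kg·m⁻¹·s⁻¹] = m²·s⁻²·K⁻¹
  D. J·K⁻¹ = N·m·K⁻¹ = kg·m²·s⁻²·K⁻¹
  E. m²·s⁻²·K⁻¹
All reduce to m²·s⁻²·K⁻¹ except D., which is kg·m²·s⁻²·K⁻¹.

D.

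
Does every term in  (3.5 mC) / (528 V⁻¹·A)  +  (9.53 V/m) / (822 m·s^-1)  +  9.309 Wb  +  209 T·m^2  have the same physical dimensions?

No

In SI base units:
  (3.5 mC) / (528 V⁻¹·A):  [s·A] / [kg⁻¹·m⁻²·s³·A²] = kg·m²·s⁻²·A⁻¹
  (9.53 V/m) / (822 m·s^-1):  [kg·m·s⁻³·A⁻¹] / [m·s⁻¹] = kg·s⁻²·A⁻¹
  9.309 Wb:  Wb = V·s = kg·m²·s⁻²·A⁻¹
  209 T·m^2:  T·m² = Wb·m⁻²·m² = kg·m²·s⁻²·A⁻¹
The terms do not share a single dimension (kg·m²·s⁻²·A⁻¹ vs kg·s⁻²·A⁻¹).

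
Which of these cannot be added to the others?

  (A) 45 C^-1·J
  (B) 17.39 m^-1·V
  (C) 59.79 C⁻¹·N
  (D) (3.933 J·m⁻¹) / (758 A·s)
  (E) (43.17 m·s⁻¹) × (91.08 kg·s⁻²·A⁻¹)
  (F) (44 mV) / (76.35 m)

Work out the base dimensions of each:
  (A) J·C⁻¹ = N·m·(s·A)⁻¹ = kg·m²·s⁻³·A⁻¹
  (B) V·m⁻¹ = J·C⁻¹·m⁻¹ = kg·m·s⁻³·A⁻¹
  (C) N·C⁻¹ = kg·m·s⁻²·(s·A)⁻¹ = kg·m·s⁻³·A⁻¹
  (D) [kg·m·s⁻²] / [s·A] = kg·m·s⁻³·A⁻¹
  (E) [m·s⁻¹] · [kg·s⁻²·A⁻¹] = kg·m·s⁻³·A⁻¹
  (F) [kg·m²·s⁻³·A⁻¹] / [m] = kg·m·s⁻³·A⁻¹
All reduce to kg·m·s⁻³·A⁻¹ except (A), which is kg·m²·s⁻³·A⁻¹.

(A)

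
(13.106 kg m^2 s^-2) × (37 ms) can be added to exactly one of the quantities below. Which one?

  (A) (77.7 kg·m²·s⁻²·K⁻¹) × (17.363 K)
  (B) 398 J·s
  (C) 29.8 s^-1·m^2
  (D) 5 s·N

Reference: [kg·m²·s⁻²] · [s] = kg·m²·s⁻¹.
Each option:
  (A) [kg·m²·s⁻²·K⁻¹] · [K] = kg·m²·s⁻²
  (B) J·s = N·m·s = kg·m²·s⁻¹  ← same
  (C) m²·s⁻¹
  (D) N·s = kg·m·s⁻²·s = kg·m·s⁻¹
Only (B) matches kg·m²·s⁻¹.

(B)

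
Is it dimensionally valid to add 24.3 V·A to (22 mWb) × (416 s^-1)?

Reduce each to base SI dimensions:
  24.3 V·A:  V·A = J·C⁻¹·A = kg·m²·s⁻³
  (22 mWb) × (416 s^-1):  [kg·m²·s⁻²·A⁻¹] · [s⁻¹] = kg·m²·s⁻³·A⁻¹
kg·m²·s⁻³ ≠ kg·m²·s⁻³·A⁻¹, so they cannot be added.

No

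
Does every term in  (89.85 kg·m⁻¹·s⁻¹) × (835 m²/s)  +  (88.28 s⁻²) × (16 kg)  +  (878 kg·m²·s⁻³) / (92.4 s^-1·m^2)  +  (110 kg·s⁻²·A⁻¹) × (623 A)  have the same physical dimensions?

In SI base units:
  (89.85 kg·m⁻¹·s⁻¹) × (835 m²/s):  [kg·m⁻¹·s⁻¹] · [m²·s⁻¹] = kg·m·s⁻²
  (88.28 s⁻²) × (16 kg):  [s⁻²] · [kg] = kg·s⁻²
  (878 kg·m²·s⁻³) / (92.4 s^-1·m^2):  [kg·m²·s⁻³] / [m²·s⁻¹] = kg·s⁻²
  (110 kg·s⁻²·A⁻¹) × (623 A):  [kg·s⁻²·A⁻¹] · [A] = kg·s⁻²
The terms do not share a single dimension (kg·m·s⁻² vs kg·s⁻²).

No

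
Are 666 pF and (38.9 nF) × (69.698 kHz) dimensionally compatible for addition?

Work out the base dimensions of each:
  666 pF:  F = C·V⁻¹ = kg⁻¹·m⁻²·s⁴·A²
  (38.9 nF) × (69.698 kHz):  [kg⁻¹·m⁻²·s⁴·A²] · [s⁻¹] = kg⁻¹·m⁻²·s³·A²
kg⁻¹·m⁻²·s⁴·A² ≠ kg⁻¹·m⁻²·s³·A², so they cannot be added.

No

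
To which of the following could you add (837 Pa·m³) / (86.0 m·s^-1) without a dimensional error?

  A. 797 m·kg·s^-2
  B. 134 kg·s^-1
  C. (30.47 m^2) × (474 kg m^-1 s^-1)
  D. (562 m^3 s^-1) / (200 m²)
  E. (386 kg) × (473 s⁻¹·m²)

Reference: [kg·m²·s⁻²] / [m·s⁻¹] = kg·m·s⁻¹.
Each option:
  A. kg·m·s⁻²
  B. kg·s⁻¹
  C. [m²] · [kg·m⁻¹·s⁻¹] = kg·m·s⁻¹  ← same
  D. [m³·s⁻¹] / [m²] = m·s⁻¹
  E. [kg] · [m²·s⁻¹] = kg·m²·s⁻¹
Only C. matches kg·m·s⁻¹.

C.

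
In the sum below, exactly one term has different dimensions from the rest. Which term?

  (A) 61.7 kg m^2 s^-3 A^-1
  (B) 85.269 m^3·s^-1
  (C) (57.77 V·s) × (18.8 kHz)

Reduce each to base SI dimensions:
  (A) kg·m²·s⁻³·A⁻¹
  (B) m³·s⁻¹
  (C) [kg·m²·s⁻²·A⁻¹] · [s⁻¹] = kg·m²·s⁻³·A⁻¹
All reduce to kg·m²·s⁻³·A⁻¹ except (B), which is m³·s⁻¹.

(B)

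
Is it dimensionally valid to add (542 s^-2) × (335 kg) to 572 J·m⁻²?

Yes

In SI base units:
  (542 s^-2) × (335 kg):  [s⁻²] · [kg] = kg·s⁻²
  572 J·m⁻²:  J·m⁻² = N·m·m⁻² = kg·s⁻²
Both are kg·s⁻², so they have the same dimensions and can be added.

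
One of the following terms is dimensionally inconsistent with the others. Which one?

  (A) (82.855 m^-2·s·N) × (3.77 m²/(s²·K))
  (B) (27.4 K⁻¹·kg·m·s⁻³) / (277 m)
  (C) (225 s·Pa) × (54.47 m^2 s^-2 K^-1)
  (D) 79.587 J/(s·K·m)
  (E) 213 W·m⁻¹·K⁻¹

(B)

Work out the base dimensions of each:
  (A) [kg·m⁻¹·s⁻¹] · [m²·s⁻²·K⁻¹] = kg·m·s⁻³·K⁻¹
  (B) [kg·m·s⁻³·K⁻¹] / [m] = kg·s⁻³·K⁻¹
  (C) [kg·m⁻¹·s⁻¹] · [m²·s⁻²·K⁻¹] = kg·m·s⁻³·K⁻¹
  (D) J·s⁻¹·m⁻¹·K⁻¹ = N·m·s⁻¹·m⁻¹·K⁻¹ = kg·m·s⁻³·K⁻¹
  (E) W·m⁻¹·K⁻¹ = J·s⁻¹·m⁻¹·K⁻¹ = kg·m·s⁻³·K⁻¹
All reduce to kg·m·s⁻³·K⁻¹ except (B), which is kg·s⁻³·K⁻¹.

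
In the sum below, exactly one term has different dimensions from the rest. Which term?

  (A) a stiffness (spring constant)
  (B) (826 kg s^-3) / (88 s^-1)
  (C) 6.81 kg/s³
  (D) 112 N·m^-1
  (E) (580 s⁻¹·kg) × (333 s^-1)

(C)

Dimensions:
  (A) [stiffness (spring constant)] = kg·s⁻²
  (B) [kg·s⁻³] / [s⁻¹] = kg·s⁻²
  (C) kg·s⁻³
  (D) N·m⁻¹ = kg·m·s⁻²·m⁻¹ = kg·s⁻²
  (E) [kg·s⁻¹] · [s⁻¹] = kg·s⁻²
All reduce to kg·s⁻² except (C), which is kg·s⁻³.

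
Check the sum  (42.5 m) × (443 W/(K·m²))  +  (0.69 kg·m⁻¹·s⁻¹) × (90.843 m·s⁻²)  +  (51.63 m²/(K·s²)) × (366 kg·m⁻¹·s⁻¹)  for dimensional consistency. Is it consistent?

Reduce each to base SI dimensions:
  (42.5 m) × (443 W/(K·m²)):  [m] · [kg·s⁻³·K⁻¹] = kg·m·s⁻³·K⁻¹
  (0.69 kg·m⁻¹·s⁻¹) × (90.843 m·s⁻²):  [kg·m⁻¹·s⁻¹] · [m·s⁻²] = kg·s⁻³
  (51.63 m²/(K·s²)) × (366 kg·m⁻¹·s⁻¹):  [m²·s⁻²·K⁻¹] · [kg·m⁻¹·s⁻¹] = kg·m·s⁻³·K⁻¹
The terms do not share a single dimension (kg·m·s⁻³·K⁻¹ vs kg·s⁻³).

No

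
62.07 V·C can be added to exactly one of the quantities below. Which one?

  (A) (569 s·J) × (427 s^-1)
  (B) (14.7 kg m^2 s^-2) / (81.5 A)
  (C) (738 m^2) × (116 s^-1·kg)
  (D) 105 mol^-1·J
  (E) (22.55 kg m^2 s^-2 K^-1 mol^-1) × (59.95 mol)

(A)

Reference: C·V = s·A·J·C⁻¹ = kg·m²·s⁻².
Each option:
  (A) [kg·m²·s⁻¹] · [s⁻¹] = kg·m²·s⁻²  ← same
  (B) [kg·m²·s⁻²] / [A] = kg·m²·s⁻²·A⁻¹
  (C) [m²] · [kg·s⁻¹] = kg·m²·s⁻¹
  (D) J·mol⁻¹ = N·m·mol⁻¹ = kg·m²·s⁻²·mol⁻¹
  (E) [kg·m²·s⁻²·K⁻¹·mol⁻¹] · [mol] = kg·m²·s⁻²·K⁻¹
Only (A) matches kg·m²·s⁻².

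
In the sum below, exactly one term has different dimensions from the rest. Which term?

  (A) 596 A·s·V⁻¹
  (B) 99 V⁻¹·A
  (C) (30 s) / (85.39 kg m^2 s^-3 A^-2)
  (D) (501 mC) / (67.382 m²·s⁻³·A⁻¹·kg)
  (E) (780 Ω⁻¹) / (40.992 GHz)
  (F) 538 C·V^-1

(B)

Dimensions:
  (A) A·s·V⁻¹ = A·s·(J·C⁻¹)⁻¹ = kg⁻¹·m⁻²·s⁴·A²
  (B) A·V⁻¹ = A·(J·C⁻¹)⁻¹ = kg⁻¹·m⁻²·s³·A²
  (C) [s] / [kg·m²·s⁻³·A⁻²] = kg⁻¹·m⁻²·s⁴·A²
  (D) [s·A] / [kg·m²·s⁻³·A⁻¹] = kg⁻¹·m⁻²·s⁴·A²
  (E) [kg⁻¹·m⁻²·s³·A²] / [s⁻¹] = kg⁻¹·m⁻²·s⁴·A²
  (F) C·V⁻¹ = s·A·(J·C⁻¹)⁻¹ = kg⁻¹·m⁻²·s⁴·A²
All reduce to kg⁻¹·m⁻²·s⁴·A² except (B), which is kg⁻¹·m⁻²·s³·A².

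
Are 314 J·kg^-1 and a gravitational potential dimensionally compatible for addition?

Yes

In SI base units:
  314 J·kg^-1:  J·kg⁻¹ = N·m·kg⁻¹ = m²·s⁻²
  a gravitational potential:  [gravitational potential] = m²·s⁻²
Both are m²·s⁻², so they have the same dimensions and can be added.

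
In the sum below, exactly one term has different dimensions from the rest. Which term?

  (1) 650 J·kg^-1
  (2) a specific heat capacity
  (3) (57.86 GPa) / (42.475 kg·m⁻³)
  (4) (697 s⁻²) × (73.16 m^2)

(2)

Work out the base dimensions of each:
  (1) J·kg⁻¹ = N·m·kg⁻¹ = m²·s⁻²
  (2) [specific heat capacity] = m²·s⁻²·K⁻¹
  (3) [kg·m⁻¹·s⁻²] / [kg·m⁻³] = m²·s⁻²
  (4) [s⁻²] · [m²] = m²·s⁻²
All reduce to m²·s⁻² except (2), which is m²·s⁻²·K⁻¹.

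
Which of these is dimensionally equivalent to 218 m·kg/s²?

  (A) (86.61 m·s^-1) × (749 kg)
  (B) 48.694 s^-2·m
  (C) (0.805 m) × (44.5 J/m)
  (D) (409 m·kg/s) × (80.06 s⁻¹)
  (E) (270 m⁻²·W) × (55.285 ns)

Reference: kg·m·s⁻².
Each option:
  (A) [m·s⁻¹] · [kg] = kg·m·s⁻¹
  (B) m·s⁻²
  (C) [m] · [kg·m·s⁻²] = kg·m²·s⁻²
  (D) [kg·m·s⁻¹] · [s⁻¹] = kg·m·s⁻²  ← same
  (E) [kg·s⁻³] · [s] = kg·s⁻²
Only (D) matches kg·m·s⁻².

(D)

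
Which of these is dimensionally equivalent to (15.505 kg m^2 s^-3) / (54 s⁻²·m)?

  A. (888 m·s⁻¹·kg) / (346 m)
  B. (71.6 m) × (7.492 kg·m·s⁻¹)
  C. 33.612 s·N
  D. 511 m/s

Reference: [kg·m²·s⁻³] / [m·s⁻²] = kg·m·s⁻¹.
Each option:
  A. [kg·m·s⁻¹] / [m] = kg·s⁻¹
  B. [m] · [kg·m·s⁻¹] = kg·m²·s⁻¹
  C. N·s = kg·m·s⁻²·s = kg·m·s⁻¹  ← same
  D. m·s⁻¹
Only C. matches kg·m·s⁻¹.

C.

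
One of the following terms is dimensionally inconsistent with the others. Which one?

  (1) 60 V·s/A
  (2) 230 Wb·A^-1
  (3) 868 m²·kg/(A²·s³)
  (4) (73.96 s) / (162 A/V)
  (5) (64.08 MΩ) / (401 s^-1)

Dimensions:
  (1) V·s·A⁻¹ = J·C⁻¹·s·A⁻¹ = kg·m²·s⁻²·A⁻²
  (2) Wb·A⁻¹ = V·s·A⁻¹ = kg·m²·s⁻²·A⁻²
  (3) kg·m²·s⁻³·A⁻²
  (4) [s] / [kg⁻¹·m⁻²·s³·A²] = kg·m²·s⁻²·A⁻²
  (5) [kg·m²·s⁻³·A⁻²] / [s⁻¹] = kg·m²·s⁻²·A⁻²
All reduce to kg·m²·s⁻²·A⁻² except (3), which is kg·m²·s⁻³·A⁻².

(3)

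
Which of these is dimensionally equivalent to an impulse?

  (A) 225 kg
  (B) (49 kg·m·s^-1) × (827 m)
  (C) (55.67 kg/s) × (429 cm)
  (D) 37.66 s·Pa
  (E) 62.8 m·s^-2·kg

Reference: [impulse] = kg·m·s⁻¹.
Each option:
  (A) kg
  (B) [kg·m·s⁻¹] · [m] = kg·m²·s⁻¹
  (C) [kg·s⁻¹] · [m] = kg·m·s⁻¹  ← same
  (D) Pa·s = N·m⁻²·s = kg·m⁻¹·s⁻¹
  (E) kg·m·s⁻²
Only (C) matches kg·m·s⁻¹.

(C)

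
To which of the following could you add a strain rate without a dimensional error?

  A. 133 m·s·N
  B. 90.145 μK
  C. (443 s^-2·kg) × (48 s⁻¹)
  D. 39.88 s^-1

Reference: [strain rate] = s⁻¹.
Each option:
  A. N·m·s = kg·m·s⁻²·m·s = kg·m²·s⁻¹
  B. K
  C. [kg·s⁻²] · [s⁻¹] = kg·s⁻³
  D. s⁻¹  ← same
Only D. matches s⁻¹.

D.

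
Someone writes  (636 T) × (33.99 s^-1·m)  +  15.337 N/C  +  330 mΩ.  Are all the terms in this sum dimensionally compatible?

In SI base units:
  (636 T) × (33.99 s^-1·m):  [kg·s⁻²·A⁻¹] · [m·s⁻¹] = kg·m·s⁻³·A⁻¹
  15.337 N/C:  N·C⁻¹ = kg·m·s⁻²·(s·A)⁻¹ = kg·m·s⁻³·A⁻¹
  330 mΩ:  Ω = V·A⁻¹ = kg·m²·s⁻³·A⁻²
The terms do not share a single dimension (kg·m²·s⁻³·A⁻² vs kg·m·s⁻³·A⁻¹).

No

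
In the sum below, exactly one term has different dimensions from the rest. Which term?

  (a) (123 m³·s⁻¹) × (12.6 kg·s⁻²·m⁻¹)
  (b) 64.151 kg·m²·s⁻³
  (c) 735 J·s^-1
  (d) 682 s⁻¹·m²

Expand each in SI base units:
  (a) [m³·s⁻¹] · [kg·m⁻¹·s⁻²] = kg·m²·s⁻³
  (b) kg·m²·s⁻³
  (c) J·s⁻¹ = N·m·s⁻¹ = kg·m²·s⁻³
  (d) m²·s⁻¹
All reduce to kg·m²·s⁻³ except (d), which is m²·s⁻¹.

(d)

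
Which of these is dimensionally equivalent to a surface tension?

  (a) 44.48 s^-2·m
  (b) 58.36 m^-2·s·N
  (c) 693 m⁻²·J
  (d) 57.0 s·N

(c)

Reference: [surface tension] = kg·s⁻².
Each option:
  (a) m·s⁻²
  (b) N·s·m⁻² = kg·m·s⁻²·s·m⁻² = kg·m⁻¹·s⁻¹
  (c) J·m⁻² = N·m·m⁻² = kg·s⁻²  ← same
  (d) N·s = kg·m·s⁻²·s = kg·m·s⁻¹
Only (c) matches kg·s⁻².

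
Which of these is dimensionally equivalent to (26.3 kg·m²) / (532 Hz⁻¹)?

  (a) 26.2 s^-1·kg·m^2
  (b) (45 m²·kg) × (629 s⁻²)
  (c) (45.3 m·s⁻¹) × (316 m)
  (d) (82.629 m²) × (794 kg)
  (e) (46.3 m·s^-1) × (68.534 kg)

(a)

Reference: [kg·m²] / [s] = kg·m²·s⁻¹.
Each option:
  (a) kg·m²·s⁻¹  ← same
  (b) [kg·m²] · [s⁻²] = kg·m²·s⁻²
  (c) [m·s⁻¹] · [m] = m²·s⁻¹
  (d) [m²] · [kg] = kg·m²
  (e) [m·s⁻¹] · [kg] = kg·m·s⁻¹
Only (a) matches kg·m²·s⁻¹.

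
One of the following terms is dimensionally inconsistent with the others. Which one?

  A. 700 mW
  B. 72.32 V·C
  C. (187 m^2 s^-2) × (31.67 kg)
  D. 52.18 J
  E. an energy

Expand each in SI base units:
  A. W = J·s⁻¹ = kg·m²·s⁻³
  B. C·V = s·A·J·C⁻¹ = kg·m²·s⁻²
  C. [m²·s⁻²] · [kg] = kg·m²·s⁻²
  D. J = N·m = kg·m²·s⁻²
  E. [energy] = kg·m²·s⁻²
All reduce to kg·m²·s⁻² except A., which is kg·m²·s⁻³.

A.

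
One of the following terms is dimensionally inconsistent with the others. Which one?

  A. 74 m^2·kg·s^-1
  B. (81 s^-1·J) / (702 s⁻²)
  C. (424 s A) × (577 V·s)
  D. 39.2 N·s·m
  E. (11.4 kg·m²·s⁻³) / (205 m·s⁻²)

In SI base units:
  A. kg·m²·s⁻¹
  B. [kg·m²·s⁻³] / [s⁻²] = kg·m²·s⁻¹
  C. [s·A] · [kg·m²·s⁻²·A⁻¹] = kg·m²·s⁻¹
  D. N·m·s = kg·m·s⁻²·m·s = kg·m²·s⁻¹
  E. [kg·m²·s⁻³] / [m·s⁻²] = kg·m·s⁻¹
All reduce to kg·m²·s⁻¹ except E., which is kg·m·s⁻¹.

E.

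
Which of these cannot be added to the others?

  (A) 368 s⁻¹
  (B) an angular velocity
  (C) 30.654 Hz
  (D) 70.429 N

(D)

Reduce each to base SI dimensions:
  (A) s⁻¹
  (B) [angular velocity] = s⁻¹
  (C) Hz = s⁻¹
  (D) N = kg·m·s⁻²
All reduce to s⁻¹ except (D), which is kg·m·s⁻².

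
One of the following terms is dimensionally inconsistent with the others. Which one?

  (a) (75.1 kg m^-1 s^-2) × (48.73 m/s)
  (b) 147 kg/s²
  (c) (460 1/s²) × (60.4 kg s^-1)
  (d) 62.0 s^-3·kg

(b)

Reduce each to base SI dimensions:
  (a) [kg·m⁻¹·s⁻²] · [m·s⁻¹] = kg·s⁻³
  (b) kg·s⁻²
  (c) [s⁻²] · [kg·s⁻¹] = kg·s⁻³
  (d) kg·s⁻³
All reduce to kg·s⁻³ except (b), which is kg·s⁻².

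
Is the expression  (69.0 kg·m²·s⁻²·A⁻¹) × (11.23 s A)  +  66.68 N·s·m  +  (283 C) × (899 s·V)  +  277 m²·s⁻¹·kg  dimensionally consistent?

Reduce each to base SI dimensions:
  (69.0 kg·m²·s⁻²·A⁻¹) × (11.23 s A):  [kg·m²·s⁻²·A⁻¹] · [s·A] = kg·m²·s⁻¹
  66.68 N·s·m:  N·m·s = kg·m·s⁻²·m·s = kg·m²·s⁻¹
  (283 C) × (899 s·V):  [s·A] · [kg·m²·s⁻²·A⁻¹] = kg·m²·s⁻¹
  277 m²·s⁻¹·kg:  kg·m²·s⁻¹
Every term reduces to kg·m²·s⁻¹.

Yes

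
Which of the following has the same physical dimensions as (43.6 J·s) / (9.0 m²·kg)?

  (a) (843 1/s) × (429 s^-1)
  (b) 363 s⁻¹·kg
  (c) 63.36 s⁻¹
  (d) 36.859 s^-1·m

Reference: [kg·m²·s⁻¹] / [kg·m²] = s⁻¹.
Each option:
  (a) [s⁻¹] · [s⁻¹] = s⁻²
  (b) kg·s⁻¹
  (c) s⁻¹  ← same
  (d) m·s⁻¹
Only (c) matches s⁻¹.

(c)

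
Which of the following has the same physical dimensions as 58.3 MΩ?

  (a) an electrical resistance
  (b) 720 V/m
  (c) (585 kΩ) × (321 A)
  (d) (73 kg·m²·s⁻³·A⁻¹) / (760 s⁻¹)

Reference: Ω = V·A⁻¹ = kg·m²·s⁻³·A⁻².
Each option:
  (a) [electrical resistance] = kg·m²·s⁻³·A⁻²  ← same
  (b) V·m⁻¹ = J·C⁻¹·m⁻¹ = kg·m·s⁻³·A⁻¹
  (c) [kg·m²·s⁻³·A⁻²] · [A] = kg·m²·s⁻³·A⁻¹
  (d) [kg·m²·s⁻³·A⁻¹] / [s⁻¹] = kg·m²·s⁻²·A⁻¹
Only (a) matches kg·m²·s⁻³·A⁻².

(a)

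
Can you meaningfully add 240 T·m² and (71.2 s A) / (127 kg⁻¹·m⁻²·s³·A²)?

Yes

Dimensions:
  240 T·m²:  T·m² = Wb·m⁻²·m² = kg·m²·s⁻²·A⁻¹
  (71.2 s A) / (127 kg⁻¹·m⁻²·s³·A²):  [s·A] / [kg⁻¹·m⁻²·s³·A²] = kg·m²·s⁻²·A⁻¹
Both are kg·m²·s⁻²·A⁻¹, so they have the same dimensions and can be added.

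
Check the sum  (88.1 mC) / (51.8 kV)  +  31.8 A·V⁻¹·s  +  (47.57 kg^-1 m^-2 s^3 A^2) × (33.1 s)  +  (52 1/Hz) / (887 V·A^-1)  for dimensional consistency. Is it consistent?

Expand each in SI base units:
  (88.1 mC) / (51.8 kV):  [s·A] / [kg·m²·s⁻³·A⁻¹] = kg⁻¹·m⁻²·s⁴·A²
  31.8 A·V⁻¹·s:  A·s·V⁻¹ = A·s·(J·C⁻¹)⁻¹ = kg⁻¹·m⁻²·s⁴·A²
  (47.57 kg^-1 m^-2 s^3 A^2) × (33.1 s):  [kg⁻¹·m⁻²·s³·A²] · [s] = kg⁻¹·m⁻²·s⁴·A²
  (52 1/Hz) / (887 V·A^-1):  [s] / [kg·m²·s⁻³·A⁻²] = kg⁻¹·m⁻²·s⁴·A²
Every term reduces to kg⁻¹·m⁻²·s⁴·A².

Yes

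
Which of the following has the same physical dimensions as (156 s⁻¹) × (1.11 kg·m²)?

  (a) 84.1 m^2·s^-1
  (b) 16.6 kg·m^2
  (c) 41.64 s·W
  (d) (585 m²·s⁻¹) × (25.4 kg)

Reference: [s⁻¹] · [kg·m²] = kg·m²·s⁻¹.
Each option:
  (a) m²·s⁻¹
  (b) kg·m²
  (c) W·s = J·s⁻¹·s = kg·m²·s⁻²
  (d) [m²·s⁻¹] · [kg] = kg·m²·s⁻¹  ← same
Only (d) matches kg·m²·s⁻¹.

(d)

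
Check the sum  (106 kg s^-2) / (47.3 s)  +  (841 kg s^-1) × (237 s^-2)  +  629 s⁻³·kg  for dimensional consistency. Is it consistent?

Expand each in SI base units:
  (106 kg s^-2) / (47.3 s):  [kg·s⁻²] / [s] = kg·s⁻³
  (841 kg s^-1) × (237 s^-2):  [kg·s⁻¹] · [s⁻²] = kg·s⁻³
  629 s⁻³·kg:  kg·s⁻³
Every term reduces to kg·s⁻³.

Yes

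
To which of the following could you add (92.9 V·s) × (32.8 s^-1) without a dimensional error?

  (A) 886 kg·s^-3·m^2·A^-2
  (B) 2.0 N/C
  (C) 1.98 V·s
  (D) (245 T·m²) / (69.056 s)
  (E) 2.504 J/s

(D)

Reference: [kg·m²·s⁻²·A⁻¹] · [s⁻¹] = kg·m²·s⁻³·A⁻¹.
Each option:
  (A) kg·m²·s⁻³·A⁻²
  (B) N·C⁻¹ = kg·m·s⁻²·(s·A)⁻¹ = kg·m·s⁻³·A⁻¹
  (C) V·s = J·C⁻¹·s = kg·m²·s⁻²·A⁻¹
  (D) [kg·m²·s⁻²·A⁻¹] / [s] = kg·m²·s⁻³·A⁻¹  ← same
  (E) J·s⁻¹ = N·m·s⁻¹ = kg·m²·s⁻³
Only (D) matches kg·m²·s⁻³·A⁻¹.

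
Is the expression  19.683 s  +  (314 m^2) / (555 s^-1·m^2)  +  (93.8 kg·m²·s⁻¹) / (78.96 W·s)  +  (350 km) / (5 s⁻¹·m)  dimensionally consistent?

Yes

In SI base units:
  19.683 s:  s
  (314 m^2) / (555 s^-1·m^2):  [m²] / [m²·s⁻¹] = s
  (93.8 kg·m²·s⁻¹) / (78.96 W·s):  [kg·m²·s⁻¹] / [kg·m²·s⁻²] = s
  (350 km) / (5 s⁻¹·m):  [m] / [m·s⁻¹] = s
Every term reduces to s.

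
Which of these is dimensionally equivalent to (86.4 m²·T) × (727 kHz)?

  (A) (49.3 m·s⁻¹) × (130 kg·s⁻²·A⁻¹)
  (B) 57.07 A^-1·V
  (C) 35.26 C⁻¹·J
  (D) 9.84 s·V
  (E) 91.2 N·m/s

Reference: [kg·m²·s⁻²·A⁻¹] · [s⁻¹] = kg·m²·s⁻³·A⁻¹.
Each option:
  (A) [m·s⁻¹] · [kg·s⁻²·A⁻¹] = kg·m·s⁻³·A⁻¹
  (B) V·A⁻¹ = J·C⁻¹·A⁻¹ = kg·m²·s⁻³·A⁻²
  (C) J·C⁻¹ = N·m·(s·A)⁻¹ = kg·m²·s⁻³·A⁻¹  ← same
  (D) V·s = J·C⁻¹·s = kg·m²·s⁻²·A⁻¹
  (E) N·m·s⁻¹ = kg·m·s⁻²·m·s⁻¹ = kg·m²·s⁻³
Only (C) matches kg·m²·s⁻³·A⁻¹.

(C)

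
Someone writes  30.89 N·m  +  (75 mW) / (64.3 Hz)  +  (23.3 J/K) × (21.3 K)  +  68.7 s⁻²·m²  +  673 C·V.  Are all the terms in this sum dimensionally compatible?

Work out the base dimensions of each:
  30.89 N·m:  N·m = kg·m·s⁻²·m = kg·m²·s⁻²
  (75 mW) / (64.3 Hz):  [kg·m²·s⁻³] / [s⁻¹] = kg·m²·s⁻²
  (23.3 J/K) × (21.3 K):  [kg·m²·s⁻²·K⁻¹] · [K] = kg·m²·s⁻²
  68.7 s⁻²·m²:  m²·s⁻²
  673 C·V:  C·V = s·A·J·C⁻¹ = kg·m²·s⁻²
The terms do not share a single dimension (kg·m²·s⁻² vs m²·s⁻²).

No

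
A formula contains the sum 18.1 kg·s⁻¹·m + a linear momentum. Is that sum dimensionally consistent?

Reduce each to base SI dimensions:
  18.1 kg·s⁻¹·m:  kg·m·s⁻¹
  a linear momentum:  [linear momentum] = kg·m·s⁻¹
Both are kg·m·s⁻¹, so they have the same dimensions and can be added.

Yes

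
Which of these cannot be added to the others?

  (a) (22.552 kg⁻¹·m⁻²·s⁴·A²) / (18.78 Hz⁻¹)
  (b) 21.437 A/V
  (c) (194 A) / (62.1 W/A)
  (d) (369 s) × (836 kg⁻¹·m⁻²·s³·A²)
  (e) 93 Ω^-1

(d)

Work out the base dimensions of each:
  (a) [kg⁻¹·m⁻²·s⁴·A²] / [s] = kg⁻¹·m⁻²·s³·A²
  (b) A·V⁻¹ = A·(J·C⁻¹)⁻¹ = kg⁻¹·m⁻²·s³·A²
  (c) [A] / [kg·m²·s⁻³·A⁻¹] = kg⁻¹·m⁻²·s³·A²
  (d) [s] · [kg⁻¹·m⁻²·s³·A²] = kg⁻¹·m⁻²·s⁴·A²
  (e) Ω⁻¹ = (V·A⁻¹)⁻¹ = kg⁻¹·m⁻²·s³·A²
All reduce to kg⁻¹·m⁻²·s³·A² except (d), which is kg⁻¹·m⁻²·s⁴·A².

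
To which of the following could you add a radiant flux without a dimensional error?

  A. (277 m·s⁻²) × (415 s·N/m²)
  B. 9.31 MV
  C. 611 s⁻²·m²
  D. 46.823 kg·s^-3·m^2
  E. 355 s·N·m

D.

Reference: [radiant flux] = kg·m²·s⁻³.
Each option:
  A. [m·s⁻²] · [kg·m⁻¹·s⁻¹] = kg·s⁻³
  B. V = J·C⁻¹ = kg·m²·s⁻³·A⁻¹
  C. m²·s⁻²
  D. kg·m²·s⁻³  ← same
  E. N·m·s = kg·m·s⁻²·m·s = kg·m²·s⁻¹
Only D. matches kg·m²·s⁻³.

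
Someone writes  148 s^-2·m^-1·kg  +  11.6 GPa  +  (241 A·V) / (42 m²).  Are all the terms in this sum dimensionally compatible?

Reduce each to base SI dimensions:
  148 s^-2·m^-1·kg:  kg·m⁻¹·s⁻²
  11.6 GPa:  Pa = N·m⁻² = kg·m⁻¹·s⁻²
  (241 A·V) / (42 m²):  [kg·m²·s⁻³] / [m²] = kg·s⁻³
The terms do not share a single dimension (kg·m⁻¹·s⁻² vs kg·s⁻³).

No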